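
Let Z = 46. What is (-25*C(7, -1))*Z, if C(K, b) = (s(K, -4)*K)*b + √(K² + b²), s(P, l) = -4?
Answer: -32200 - 5750*√2 ≈ -40332.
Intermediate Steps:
C(K, b) = √(K² + b²) - 4*K*b (C(K, b) = (-4*K)*b + √(K² + b²) = -4*K*b + √(K² + b²) = √(K² + b²) - 4*K*b)
(-25*C(7, -1))*Z = -25*(√(7² + (-1)²) - 4*7*(-1))*46 = -25*(√(49 + 1) + 28)*46 = -25*(√50 + 28)*46 = -25*(5*√2 + 28)*46 = -25*(28 + 5*√2)*46 = (-700 - 125*√2)*46 = -32200 - 5750*√2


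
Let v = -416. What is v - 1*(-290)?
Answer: -126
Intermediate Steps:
v - 1*(-290) = -416 - 1*(-290) = -416 + 290 = -126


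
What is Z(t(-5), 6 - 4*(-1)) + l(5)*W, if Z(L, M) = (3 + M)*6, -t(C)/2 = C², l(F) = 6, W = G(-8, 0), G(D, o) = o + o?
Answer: 78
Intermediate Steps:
G(D, o) = 2*o
W = 0 (W = 2*0 = 0)
t(C) = -2*C²
Z(L, M) = 18 + 6*M
Z(t(-5), 6 - 4*(-1)) + l(5)*W = (18 + 6*(6 - 4*(-1))) + 6*0 = (18 + 6*(6 + 4)) + 0 = (18 + 6*10) + 0 = (18 + 60) + 0 = 78 + 0 = 78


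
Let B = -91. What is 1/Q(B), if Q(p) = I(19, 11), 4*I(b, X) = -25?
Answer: -4/25 ≈ -0.16000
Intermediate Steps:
I(b, X) = -25/4 (I(b, X) = (¼)*(-25) = -25/4)
Q(p) = -25/4
1/Q(B) = 1/(-25/4) = -4/25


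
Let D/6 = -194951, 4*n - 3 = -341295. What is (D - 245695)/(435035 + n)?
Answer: -1415401/349712 ≈ -4.0473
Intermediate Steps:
n = -85323 (n = ¾ + (¼)*(-341295) = ¾ - 341295/4 = -85323)
D = -1169706 (D = 6*(-194951) = -1169706)
(D - 245695)/(435035 + n) = (-1169706 - 245695)/(435035 - 85323) = -1415401/349712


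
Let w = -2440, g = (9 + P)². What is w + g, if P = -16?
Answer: -2391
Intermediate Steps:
g = 49 (g = (9 - 16)² = (-7)² = 49)
w + g = -2440 + 49 = -2391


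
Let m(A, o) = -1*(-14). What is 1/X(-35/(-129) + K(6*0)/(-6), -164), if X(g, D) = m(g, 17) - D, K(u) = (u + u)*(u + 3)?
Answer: 1/178 ≈ 0.0056180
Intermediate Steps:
m(A, o) = 14
K(u) = 2*u*(3 + u) (K(u) = (2*u)*(3 + u) = 2*u*(3 + u))
X(g, D) = 14 - D
1/X(-35/(-129) + K(6*0)/(-6), -164) = 1/(14 - 1*(-164)) = 1/(14 + 164) = 1/178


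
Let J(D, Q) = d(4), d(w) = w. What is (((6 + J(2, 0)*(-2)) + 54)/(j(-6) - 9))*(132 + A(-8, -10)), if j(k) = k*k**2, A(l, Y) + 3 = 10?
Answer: -7228/225 ≈ -32.124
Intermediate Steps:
A(l, Y) = 7 (A(l, Y) = -3 + 10 = 7)
J(D, Q) = 4
j(k) = k**3
(((6 + J(2, 0)*(-2)) + 54)/(j(-6) - 9))*(132 + A(-8, -10)) = (((6 + 4*(-2)) + 54)/((-6)**3 - 9))*(132 + 7) = (((6 - 8) + 54)/(-216 - 9))*139 = ((-2 + 54)/(-225))*139 = (52*(-1/225))*139 = -52/225*139 = -7228/225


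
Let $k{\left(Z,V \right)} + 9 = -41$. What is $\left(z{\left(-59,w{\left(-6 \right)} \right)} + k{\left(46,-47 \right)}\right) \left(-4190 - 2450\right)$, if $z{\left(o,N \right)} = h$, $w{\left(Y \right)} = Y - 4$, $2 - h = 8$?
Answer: $371840$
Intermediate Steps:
$k{\left(Z,V \right)} = -50$ ($k{\left(Z,V \right)} = -9 - 41 = -50$)
$h = -6$ ($h = 2 - 8 = -6$)
$w{\left(Y \right)} = -4 + Y$ ($w{\left(Y \right)} = Y - 4 = -4 + Y$)
$z{\left(o,N \right)} = -6$
$\left(z{\left(-59,w{\left(-6 \right)} \right)} + k{\left(46,-47 \right)}\right) \left(-4190 - 2450\right) = \left(-6 - 50\right) \left(-4190 - 2450\right) = \left(-56\right) \left(-6640\right) = 371840$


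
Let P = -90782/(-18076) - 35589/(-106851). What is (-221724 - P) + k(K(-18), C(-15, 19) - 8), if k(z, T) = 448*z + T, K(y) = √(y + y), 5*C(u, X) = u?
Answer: -71379649712851/321906446 + 2688*I ≈ -2.2174e+5 + 2688.0*I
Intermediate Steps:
C(u, X) = u/5
K(y) = √2*√y (K(y) = √(2*y) = √2*√y)
P = 1723909041/321906446 (P = -90782*(-1/18076) - 35589*(-1/106851) = 45391/9038 + 11863/35617 = 1723909041/321906446 ≈ 5.3553)
k(z, T) = T + 448*z
(-221724 - P) + k(K(-18), C(-15, 19) - 8) = (-221724 - 1*1723909041/321906446) + (((⅕)*(-15) - 8) + 448*(√2*√(-18))) = (-221724 - 1723909041/321906446) + ((-3 - 8) + 448*(√2*(3*I*√2))) = -71376108741945/321906446 + (-11 + 448*(6*I)) = -71376108741945/321906446 + (-11 + 2688*I) = -71379649712851/321906446 + 2688*I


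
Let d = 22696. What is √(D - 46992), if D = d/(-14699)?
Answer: 2*I*√2538363342674/14699 ≈ 216.78*I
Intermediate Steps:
D = -22696/14699 (D = 22696/(-14699) = 22696*(-1/14699) = -22696/14699 ≈ -1.5441)
√(D - 46992) = √(-22696/14699 - 46992) = √(-690758104/14699) = 2*I*√2538363342674/14699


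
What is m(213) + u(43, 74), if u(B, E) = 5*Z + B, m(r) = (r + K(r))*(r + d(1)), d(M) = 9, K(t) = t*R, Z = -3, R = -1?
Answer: 28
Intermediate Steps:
K(t) = -t (K(t) = t*(-1) = -t)
m(r) = 0 (m(r) = (r - r)*(r + 9) = 0*(9 + r) = 0)
u(B, E) = -15 + B (u(B, E) = 5*(-3) + B = -15 + B)
m(213) + u(43, 74) = 0 + (-15 + 43) = 0 + 28 = 28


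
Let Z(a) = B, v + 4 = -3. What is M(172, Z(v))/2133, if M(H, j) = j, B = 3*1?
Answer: 1/711 ≈ 0.0014065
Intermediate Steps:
v = -7 (v = -4 - 3 = -7)
B = 3
Z(a) = 3
M(172, Z(v))/2133 = 3/2133 = 3*(1/2133) = 1/711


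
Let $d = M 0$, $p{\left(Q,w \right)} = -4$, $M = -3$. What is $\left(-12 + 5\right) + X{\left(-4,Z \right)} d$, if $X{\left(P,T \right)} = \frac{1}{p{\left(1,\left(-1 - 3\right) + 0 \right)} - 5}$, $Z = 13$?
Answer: $-7$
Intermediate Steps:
$d = 0$ ($d = \left(-3\right) 0 = 0$)
$X{\left(P,T \right)} = - \frac{1}{9}$ ($X{\left(P,T \right)} = \frac{1}{-4 - 5} = \frac{1}{-9} = - \frac{1}{9}$)
$\left(-12 + 5\right) + X{\left(-4,Z \right)} d = \left(-12 + 5\right) - 0 = -7 + 0 = -7$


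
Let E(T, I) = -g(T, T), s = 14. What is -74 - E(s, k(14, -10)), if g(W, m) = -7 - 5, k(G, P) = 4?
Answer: -86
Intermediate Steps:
g(W, m) = -12
E(T, I) = 12 (E(T, I) = -1*(-12) = 12)
-74 - E(s, k(14, -10)) = -74 - 1*12 = -74 - 12 = -86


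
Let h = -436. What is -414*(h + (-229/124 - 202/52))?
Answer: 147398697/806 ≈ 1.8288e+5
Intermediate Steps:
-414*(h + (-229/124 - 202/52)) = -414*(-436 + (-229/124 - 202/52)) = -414*(-436 + (-229*1/124 - 202*1/52)) = -414*(-436 + (-229/124 - 101/26)) = -414*(-436 - 9239/1612) = -414*(-712071/1612) = 147398697/806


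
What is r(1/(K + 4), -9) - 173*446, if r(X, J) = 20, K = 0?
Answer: -77138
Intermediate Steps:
r(1/(K + 4), -9) - 173*446 = 20 - 173*446 = 20 - 77158 = -77138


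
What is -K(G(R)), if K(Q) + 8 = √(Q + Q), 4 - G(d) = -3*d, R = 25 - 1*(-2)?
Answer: 8 - √170 ≈ -5.0384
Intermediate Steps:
R = 27 (R = 25 + 2 = 27)
G(d) = 4 + 3*d (G(d) = 4 - (-3)*d = 4 + 3*d)
K(Q) = -8 + √2*√Q (K(Q) = -8 + √(Q + Q) = -8 + √(2*Q) = -8 + √2*√Q)
-K(G(R)) = -(-8 + √2*√(4 + 3*27)) = -(-8 + √2*√(4 + 81)) = -(-8 + √2*√85) = -(-8 + √170) = 8 - √170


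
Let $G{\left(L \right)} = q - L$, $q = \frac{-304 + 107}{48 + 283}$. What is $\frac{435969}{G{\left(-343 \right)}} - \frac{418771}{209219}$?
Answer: $\frac{972388405735}{764904664} \approx 1271.3$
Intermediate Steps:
$q = - \frac{197}{331} \approx -0.59517$
$G{\left(L \right)} = - \frac{197}{331} - L$
$\frac{435969}{G{\left(-343 \right)}} - \frac{418771}{209219} = \frac{435969}{- \frac{197}{331} - -343} - \frac{418771}{209219} = \frac{435969}{- \frac{197}{331} + 343} - \frac{418771}{209219} = \frac{435969}{\frac{113336}{331}} - \frac{418771}{209219} = 435969 \cdot \frac{331}{113336} - \frac{418771}{209219} = \frac{144305739}{113336} - \frac{418771}{209219} = \frac{972388405735}{764904664}$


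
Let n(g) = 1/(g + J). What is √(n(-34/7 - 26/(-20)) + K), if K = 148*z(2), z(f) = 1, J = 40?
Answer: √963303518/2551 ≈ 12.167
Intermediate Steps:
n(g) = 1/(40 + g) (n(g) = 1/(g + 40) = 1/(40 + g))
K = 148 (K = 148*1 = 148)
√(n(-34/7 - 26/(-20)) + K) = √(1/(40 + (-34/7 - 26/(-20))) + 148) = √(1/(40 + (-34*⅐ - 26*(-1/20))) + 148) = √(1/(40 + (-34/7 + 13/10)) + 148) = √(1/(40 - 249/70) + 148) = √(1/(2551/70) + 148) = √(70/2551 + 148) = √(377618/2551) = √963303518/2551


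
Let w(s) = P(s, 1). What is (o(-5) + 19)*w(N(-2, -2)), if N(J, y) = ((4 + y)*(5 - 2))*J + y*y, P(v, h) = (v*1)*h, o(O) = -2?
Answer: -136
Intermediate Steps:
P(v, h) = h*v (P(v, h) = v*h = h*v)
N(J, y) = y**2 + J*(12 + 3*y) (N(J, y) = ((4 + y)*3)*J + y**2 = (12 + 3*y)*J + y**2 = J*(12 + 3*y) + y**2 = y**2 + J*(12 + 3*y))
w(s) = s (w(s) = 1*s = s)
(o(-5) + 19)*w(N(-2, -2)) = (-2 + 19)*((-2)**2 + 12*(-2) + 3*(-2)*(-2)) = 17*(4 - 24 + 12) = 17*(-8) = -136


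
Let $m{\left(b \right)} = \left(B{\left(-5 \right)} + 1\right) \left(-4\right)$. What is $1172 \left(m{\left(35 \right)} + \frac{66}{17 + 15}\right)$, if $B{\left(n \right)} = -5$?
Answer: $\frac{84677}{4} \approx 21169.0$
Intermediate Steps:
$m{\left(b \right)} = 16$ ($m{\left(b \right)} = \left(-5 + 1\right) \left(-4\right) = \left(-4\right) \left(-4\right) = 16$)
$1172 \left(m{\left(35 \right)} + \frac{66}{17 + 15}\right) = 1172 \left(16 + \frac{66}{17 + 15}\right) = 1172 \left(16 + \frac{66}{32}\right) = 1172 \left(16 + 66 \cdot \frac{1}{32}\right) = 1172 \left(16 + \frac{33}{16}\right) = 1172 \cdot \frac{289}{16} = \frac{84677}{4}$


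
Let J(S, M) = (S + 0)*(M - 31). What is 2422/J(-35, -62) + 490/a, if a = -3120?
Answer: 9463/16120 ≈ 0.58703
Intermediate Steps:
J(S, M) = S*(-31 + M)
2422/J(-35, -62) + 490/a = 2422/((-35*(-31 - 62))) + 490/(-3120) = 2422/((-35*(-93))) + 490*(-1/3120) = 2422/3255 - 49/312 = 2422*(1/3255) - 49/312 = 346/465 - 49/312 = 9463/16120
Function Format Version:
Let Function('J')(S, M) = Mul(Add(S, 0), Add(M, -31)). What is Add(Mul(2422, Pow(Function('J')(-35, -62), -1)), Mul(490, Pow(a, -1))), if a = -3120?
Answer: Rational(9463, 16120) ≈ 0.58703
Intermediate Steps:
Function('J')(S, M) = Mul(S, Add(-31, M))
Add(Mul(2422, Pow(Function('J')(-35, -62), -1)), Mul(490, Pow(a, -1))) = Add(Mul(2422, Pow(Mul(-35, Add(-31, -62)), -1)), Mul(490, Pow(-3120, -1))) = Add(Mul(2422, Pow(Mul(-35, -93), -1)), Mul(490, Rational(-1, 3120))) = Add(Mul(2422, Pow(3255, -1)), Rational(-49, 312)) = Add(Mul(2422, Rational(1, 3255)), Rational(-49, 312)) = Add(Rational(346, 465), Rational(-49, 312)) = Rational(9463, 16120)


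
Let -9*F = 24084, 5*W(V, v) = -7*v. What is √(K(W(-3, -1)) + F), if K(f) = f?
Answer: I*√66865/5 ≈ 51.717*I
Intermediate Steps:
W(V, v) = -7*v/5 (W(V, v) = (-7*v)/5 = -7*v/5)
F = -2676 (F = -⅑*24084 = -2676)
√(K(W(-3, -1)) + F) = √(-7/5*(-1) - 2676) = √(7/5 - 2676) = √(-13373/5) = I*√66865/5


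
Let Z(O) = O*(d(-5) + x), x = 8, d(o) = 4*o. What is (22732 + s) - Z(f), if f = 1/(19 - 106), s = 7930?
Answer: 889194/29 ≈ 30662.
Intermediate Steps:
f = -1/87 (f = 1/(-87) = -1/87 ≈ -0.011494)
Z(O) = -12*O (Z(O) = O*(4*(-5) + 8) = O*(-20 + 8) = O*(-12) = -12*O)
(22732 + s) - Z(f) = (22732 + 7930) - (-12)*(-1)/87 = 30662 - 1*4/29 = 30662 - 4/29 = 889194/29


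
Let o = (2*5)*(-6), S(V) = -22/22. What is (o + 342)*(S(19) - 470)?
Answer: -132822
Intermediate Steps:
S(V) = -1 (S(V) = -22*1/22 = -1)
o = -60 (o = 10*(-6) = -60)
(o + 342)*(S(19) - 470) = (-60 + 342)*(-1 - 470) = 282*(-471) = -132822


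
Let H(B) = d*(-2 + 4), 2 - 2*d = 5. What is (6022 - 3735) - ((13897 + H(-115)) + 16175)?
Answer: -27782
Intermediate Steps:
d = -3/2 (d = 1 - ½*5 = 1 - 5/2 = -3/2 ≈ -1.5000)
H(B) = -3 (H(B) = -3*(-2 + 4)/2 = -3/2*2 = -3)
(6022 - 3735) - ((13897 + H(-115)) + 16175) = (6022 - 3735) - ((13897 - 3) + 16175) = 2287 - (13894 + 16175) = 2287 - 1*30069 = 2287 - 30069 = -27782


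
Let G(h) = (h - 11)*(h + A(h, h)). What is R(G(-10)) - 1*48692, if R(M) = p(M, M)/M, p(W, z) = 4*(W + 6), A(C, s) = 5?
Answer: -1704072/35 ≈ -48688.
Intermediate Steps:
G(h) = (-11 + h)*(5 + h) (G(h) = (h - 11)*(h + 5) = (-11 + h)*(5 + h))
p(W, z) = 24 + 4*W (p(W, z) = 4*(6 + W) = 24 + 4*W)
R(M) = (24 + 4*M)/M
R(G(-10)) - 1*48692 = (4 + 24/(-55 + (-10)² - 6*(-10))) - 1*48692 = (4 + 24/(-55 + 100 + 60)) - 48692 = (4 + 24/105) - 48692 = (4 + 24*(1/105)) - 48692 = (4 + 8/35) - 48692 = 148/35 - 48692 = -1704072/35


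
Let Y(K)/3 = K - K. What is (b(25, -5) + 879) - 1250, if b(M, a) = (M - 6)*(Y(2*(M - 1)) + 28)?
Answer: 161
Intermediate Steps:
Y(K) = 0 (Y(K) = 3*(K - K) = 3*0 = 0)
b(M, a) = -168 + 28*M (b(M, a) = (M - 6)*(0 + 28) = (-6 + M)*28 = -168 + 28*M)
(b(25, -5) + 879) - 1250 = ((-168 + 28*25) + 879) - 1250 = ((-168 + 700) + 879) - 1250 = (532 + 879) - 1250 = 1411 - 1250 = 161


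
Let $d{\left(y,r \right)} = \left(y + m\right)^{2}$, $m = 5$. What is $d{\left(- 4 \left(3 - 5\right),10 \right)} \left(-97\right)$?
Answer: $-16393$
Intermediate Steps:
$d{\left(y,r \right)} = \left(5 + y\right)^{2}$ ($d{\left(y,r \right)} = \left(y + 5\right)^{2} = \left(5 + y\right)^{2}$)
$d{\left(- 4 \left(3 - 5\right),10 \right)} \left(-97\right) = \left(5 - 4 \left(3 - 5\right)\right)^{2} \left(-97\right) = \left(5 - -8\right)^{2} \left(-97\right) = \left(5 + 8\right)^{2} \left(-97\right) = 13^{2} \left(-97\right) = 169 \left(-97\right) = -16393$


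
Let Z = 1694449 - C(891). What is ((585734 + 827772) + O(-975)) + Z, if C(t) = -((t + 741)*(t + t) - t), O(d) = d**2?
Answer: 6965913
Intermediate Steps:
C(t) = t - 2*t*(741 + t) (C(t) = -((741 + t)*(2*t) - t) = -(2*t*(741 + t) - t) = -(-t + 2*t*(741 + t)) = t - 2*t*(741 + t))
Z = 4601782 (Z = 1694449 - (-1)*891*(1481 + 2*891) = 1694449 - (-1)*891*(1481 + 1782) = 1694449 - (-1)*891*3263 = 1694449 - 1*(-2907333) = 1694449 + 2907333 = 4601782)
((585734 + 827772) + O(-975)) + Z = ((585734 + 827772) + (-975)**2) + 4601782 = (1413506 + 950625) + 4601782 = 2364131 + 4601782 = 6965913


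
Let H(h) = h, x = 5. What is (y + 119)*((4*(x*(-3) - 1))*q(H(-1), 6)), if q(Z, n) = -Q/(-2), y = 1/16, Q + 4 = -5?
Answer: 34290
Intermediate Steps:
Q = -9 (Q = -4 - 5 = -9)
y = 1/16 ≈ 0.062500
q(Z, n) = -9/2 (q(Z, n) = -(-9)/(-2) = -(-9)*(-1)/2 = -1*9/2 = -9/2)
(y + 119)*((4*(x*(-3) - 1))*q(H(-1), 6)) = (1/16 + 119)*((4*(5*(-3) - 1))*(-9/2)) = 1905*((4*(-15 - 1))*(-9/2))/16 = 1905*((4*(-16))*(-9/2))/16 = 1905*(-64*(-9/2))/16 = (1905/16)*288 = 34290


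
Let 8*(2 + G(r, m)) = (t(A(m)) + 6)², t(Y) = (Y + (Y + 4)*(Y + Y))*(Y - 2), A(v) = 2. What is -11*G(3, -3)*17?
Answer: -935/2 ≈ -467.50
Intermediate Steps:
t(Y) = (-2 + Y)*(Y + 2*Y*(4 + Y)) (t(Y) = (Y + (4 + Y)*(2*Y))*(-2 + Y) = (Y + 2*Y*(4 + Y))*(-2 + Y) = (-2 + Y)*(Y + 2*Y*(4 + Y)))
G(r, m) = 5/2 (G(r, m) = -2 + (2*(-18 + 2*2² + 5*2) + 6)²/8 = -2 + (2*(-18 + 2*4 + 10) + 6)²/8 = -2 + (2*(-18 + 8 + 10) + 6)²/8 = -2 + (2*0 + 6)²/8 = -2 + (0 + 6)²/8 = -2 + (⅛)*6² = -2 + (⅛)*36 = -2 + 9/2 = 5/2)
-11*G(3, -3)*17 = -11*5/2*17 = -55/2*17 = -935/2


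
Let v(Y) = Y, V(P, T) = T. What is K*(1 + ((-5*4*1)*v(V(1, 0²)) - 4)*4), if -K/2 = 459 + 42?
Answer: 15030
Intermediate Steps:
K = -1002 (K = -2*(459 + 42) = -2*501 = -1002)
K*(1 + ((-5*4*1)*v(V(1, 0²)) - 4)*4) = -1002*(1 + ((-5*4*1)*0² - 4)*4) = -1002*(1 + (-20*1*0 - 4)*4) = -1002*(1 + (-20*0 - 4)*4) = -1002*(1 + (0 - 4)*4) = -1002*(1 - 4*4) = -1002*(1 - 16) = -1002*(-15) = 15030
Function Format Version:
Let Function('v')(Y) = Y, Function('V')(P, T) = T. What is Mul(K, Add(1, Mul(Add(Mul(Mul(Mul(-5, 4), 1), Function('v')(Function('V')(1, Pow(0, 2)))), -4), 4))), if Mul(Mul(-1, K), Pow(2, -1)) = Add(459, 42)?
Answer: 15030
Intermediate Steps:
K = -1002 (K = Mul(-2, Add(459, 42)) = Mul(-2, 501) = -1002)
Mul(K, Add(1, Mul(Add(Mul(Mul(Mul(-5, 4), 1), Function('v')(Function('V')(1, Pow(0, 2)))), -4), 4))) = Mul(-1002, Add(1, Mul(Add(Mul(Mul(Mul(-5, 4), 1), Pow(0, 2)), -4), 4))) = Mul(-1002, Add(1, Mul(Add(Mul(Mul(-20, 1), 0), -4), 4))) = Mul(-1002, Add(1, Mul(Add(Mul(-20, 0), -4), 4))) = Mul(-1002, Add(1, Mul(Add(0, -4), 4))) = Mul(-1002, Add(1, Mul(-4, 4))) = Mul(-1002, Add(1, -16)) = Mul(-1002, -15) = 15030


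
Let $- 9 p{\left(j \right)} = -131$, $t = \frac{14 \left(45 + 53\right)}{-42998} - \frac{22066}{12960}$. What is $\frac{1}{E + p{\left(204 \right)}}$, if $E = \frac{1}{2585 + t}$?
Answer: $\frac{3238954249077}{47146032336023} \approx 0.0687$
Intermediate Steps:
$t = - \frac{241643747}{139313520}$ ($t = 14 \cdot 98 \left(- \frac{1}{42998}\right) - \frac{11033}{6480} = 1372 \left(- \frac{1}{42998}\right) - \frac{11033}{6480} = - \frac{686}{21499} - \frac{11033}{6480} = - \frac{241643747}{139313520} \approx -1.7345$)
$E = \frac{139313520}{359883805453}$ ($E = \frac{1}{2585 - \frac{241643747}{139313520}} = \frac{1}{\frac{359883805453}{139313520}} = \frac{139313520}{359883805453} \approx 0.00038711$)
$p{\left(j \right)} = \frac{131}{9}$ ($p{\left(j \right)} = \left(- \frac{1}{9}\right) \left(-131\right) = \frac{131}{9}$)
$\frac{1}{E + p{\left(204 \right)}} = \frac{1}{\frac{139313520}{359883805453} + \frac{131}{9}} = \frac{1}{\frac{47146032336023}{3238954249077}} = \frac{3238954249077}{47146032336023}$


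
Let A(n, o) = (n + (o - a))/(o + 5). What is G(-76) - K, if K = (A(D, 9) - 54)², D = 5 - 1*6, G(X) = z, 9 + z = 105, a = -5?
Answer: -533233/196 ≈ -2720.6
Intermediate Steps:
z = 96 (z = -9 + 105 = 96)
G(X) = 96
D = -1 (D = 5 - 6 = -1)
A(n, o) = (5 + n + o)/(5 + o) (A(n, o) = (n + (o - 1*(-5)))/(o + 5) = (n + (o + 5))/(5 + o) = (n + (5 + o))/(5 + o) = (5 + n + o)/(5 + o))
K = 552049/196 (K = ((5 - 1 + 9)/(5 + 9) - 54)² = (13/14 - 54)² = (-743/14)² = 552049/196 ≈ 2816.6)
G(-76) - K = 96 - 1*552049/196 = 96 - 552049/196 = -533233/196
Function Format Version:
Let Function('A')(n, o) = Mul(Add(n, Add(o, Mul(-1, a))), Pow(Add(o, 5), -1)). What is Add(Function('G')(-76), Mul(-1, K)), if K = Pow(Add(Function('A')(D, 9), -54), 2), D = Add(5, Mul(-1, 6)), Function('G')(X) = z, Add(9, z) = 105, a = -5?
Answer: Rational(-533233, 196) ≈ -2720.6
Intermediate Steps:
z = 96 (z = Add(-9, 105) = 96)
Function('G')(X) = 96
D = -1 (D = Add(5, -6) = -1)
Function('A')(n, o) = Mul(Pow(Add(5, o), -1), Add(5, n, o)) (Function('A')(n, o) = Mul(Add(n, Add(o, Mul(-1, -5))), Pow(Add(o, 5), -1)) = Mul(Add(n, Add(o, 5)), Pow(Add(5, o), -1)) = Mul(Add(n, Add(5, o)), Pow(Add(5, o), -1)) = Mul(Add(5, n, o), Pow(Add(5, o), -1)) = Mul(Pow(Add(5, o), -1), Add(5, n, o)))
K = Rational(552049, 196) (K = Pow(Add(Mul(Pow(Add(5, 9), -1), Add(5, -1, 9)), -54), 2) = Pow(Add(Mul(Pow(14, -1), 13), -54), 2) = Pow(Add(Mul(Rational(1, 14), 13), -54), 2) = Pow(Add(Rational(13, 14), -54), 2) = Pow(Rational(-743, 14), 2) = Rational(552049, 196) ≈ 2816.6)
Add(Function('G')(-76), Mul(-1, K)) = Add(96, Mul(-1, Rational(552049, 196))) = Add(96, Rational(-552049, 196)) = Rational(-533233, 196)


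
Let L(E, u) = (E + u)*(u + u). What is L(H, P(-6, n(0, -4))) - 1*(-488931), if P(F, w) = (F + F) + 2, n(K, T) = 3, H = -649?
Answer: 502111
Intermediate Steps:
P(F, w) = 2 + 2*F (P(F, w) = 2*F + 2 = 2 + 2*F)
L(E, u) = 2*u*(E + u) (L(E, u) = (E + u)*(2*u) = 2*u*(E + u))
L(H, P(-6, n(0, -4))) - 1*(-488931) = 2*(2 + 2*(-6))*(-649 + (2 + 2*(-6))) - 1*(-488931) = 2*(2 - 12)*(-649 + (2 - 12)) + 488931 = 2*(-10)*(-649 - 10) + 488931 = 2*(-10)*(-659) + 488931 = 13180 + 488931 = 502111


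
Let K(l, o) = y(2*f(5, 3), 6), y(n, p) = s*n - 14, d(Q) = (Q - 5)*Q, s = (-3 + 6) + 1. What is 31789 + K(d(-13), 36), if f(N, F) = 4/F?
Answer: 95357/3 ≈ 31786.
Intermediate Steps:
s = 4 (s = 3 + 1 = 4)
d(Q) = Q*(-5 + Q) (d(Q) = (-5 + Q)*Q = Q*(-5 + Q))
y(n, p) = -14 + 4*n (y(n, p) = 4*n - 14 = -14 + 4*n)
K(l, o) = -10/3 (K(l, o) = -14 + 4*(2*(4/3)) = -14 + 4*(8/3) = -14 + 32/3 = -10/3)
31789 + K(d(-13), 36) = 31789 - 10/3 = 95357/3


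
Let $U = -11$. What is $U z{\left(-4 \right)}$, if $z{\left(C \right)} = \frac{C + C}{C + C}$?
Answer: $-11$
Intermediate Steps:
$z{\left(C \right)} = 1$ ($z{\left(C \right)} = \frac{2 C}{2 C} = 2 C \frac{1}{2 C} = 1$)
$U z{\left(-4 \right)} = \left(-11\right) 1 = -11$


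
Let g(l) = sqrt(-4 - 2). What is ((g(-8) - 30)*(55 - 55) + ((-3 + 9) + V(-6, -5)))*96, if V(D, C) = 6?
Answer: 1152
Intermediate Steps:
g(l) = I*sqrt(6) (g(l) = sqrt(-6) = I*sqrt(6))
((g(-8) - 30)*(55 - 55) + ((-3 + 9) + V(-6, -5)))*96 = ((I*sqrt(6) - 30)*(55 - 55) + ((-3 + 9) + 6))*96 = ((-30 + I*sqrt(6))*0 + (6 + 6))*96 = (0 + 12)*96 = 12*96 = 1152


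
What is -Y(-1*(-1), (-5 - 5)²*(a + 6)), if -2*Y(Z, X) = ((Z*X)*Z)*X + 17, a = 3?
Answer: 810017/2 ≈ 4.0501e+5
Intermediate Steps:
Y(Z, X) = -17/2 - X²*Z²/2 (Y(Z, X) = -(((Z*X)*Z)*X + 17)/2 = -(((X*Z)*Z)*X + 17)/2 = -((X*Z²)*X + 17)/2 = -(X²*Z² + 17)/2 = -(17 + X²*Z²)/2 = -17/2 - X²*Z²/2)
-Y(-1*(-1), (-5 - 5)²*(a + 6)) = -(-17/2 - ((-5 - 5)²*(3 + 6))²*(-1*(-1))²/2) = -(-17/2 - ½*((-10)²*9)²*1²) = -(-17/2 - ½*(100*9)²*1) = -(-17/2 - ½*900²*1) = -(-17/2 - ½*810000*1) = -(-17/2 - 405000) = -1*(-810017/2) = 810017/2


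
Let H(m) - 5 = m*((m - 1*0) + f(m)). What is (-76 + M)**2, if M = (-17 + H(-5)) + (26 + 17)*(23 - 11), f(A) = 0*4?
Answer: 205209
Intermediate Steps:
f(A) = 0
H(m) = 5 + m**2 (H(m) = 5 + m*((m - 1*0) + 0) = 5 + m*((m + 0) + 0) = 5 + m*(m + 0) = 5 + m*m = 5 + m**2)
M = 529 (M = (-17 + (5 + (-5)**2)) + (26 + 17)*(23 - 11) = (-17 + (5 + 25)) + 43*12 = (-17 + 30) + 516 = 13 + 516 = 529)
(-76 + M)**2 = (-76 + 529)**2 = 453**2 = 205209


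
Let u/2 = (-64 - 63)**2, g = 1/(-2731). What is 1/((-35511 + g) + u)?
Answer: -2731/8883944 ≈ -0.00030741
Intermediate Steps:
g = -1/2731 ≈ -0.00036617
u = 32258 (u = 2*(-64 - 63)**2 = 2*(-127)**2 = 2*16129 = 32258)
1/((-35511 + g) + u) = 1/((-35511 - 1/2731) + 32258) = 1/(-96980542/2731 + 32258) = 1/(-8883944/2731) = -2731/8883944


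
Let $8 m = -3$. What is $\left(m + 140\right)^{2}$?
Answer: $\frac{1247689}{64} \approx 19495.0$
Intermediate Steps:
$m = - \frac{3}{8}$ ($m = \frac{1}{8} \left(-3\right) = - \frac{3}{8} \approx -0.375$)
$\left(m + 140\right)^{2} = \left(- \frac{3}{8} + 140\right)^{2} = \left(\frac{1117}{8}\right)^{2} = \frac{1247689}{64}$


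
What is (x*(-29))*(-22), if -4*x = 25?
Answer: -7975/2 ≈ -3987.5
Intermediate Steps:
x = -25/4 (x = -1/4*25 = -25/4 ≈ -6.2500)
(x*(-29))*(-22) = -25/4*(-29)*(-22) = (725/4)*(-22) = -7975/2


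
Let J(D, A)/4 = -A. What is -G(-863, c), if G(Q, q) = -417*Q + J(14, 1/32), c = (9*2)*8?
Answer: -2878967/8 ≈ -3.5987e+5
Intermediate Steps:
c = 144 (c = 18*8 = 144)
J(D, A) = -4*A (J(D, A) = 4*(-A) = -4*A)
G(Q, q) = -⅛ - 417*Q (G(Q, q) = -417*Q - 4/32 = -417*Q - 4*1/32 = -417*Q - ⅛ = -⅛ - 417*Q)
-G(-863, c) = -(-⅛ - 417*(-863)) = -(-⅛ + 359871) = -1*2878967/8 = -2878967/8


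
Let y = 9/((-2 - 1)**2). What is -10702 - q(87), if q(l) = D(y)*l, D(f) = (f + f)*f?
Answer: -10876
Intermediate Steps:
y = 1 (y = 9/((-3)**2) = 9/9 = 9*(1/9) = 1)
D(f) = 2*f**2 (D(f) = (2*f)*f = 2*f**2)
q(l) = 2*l (q(l) = (2*1**2)*l = (2*1)*l = 2*l)
-10702 - q(87) = -10702 - 2*87 = -10702 - 1*174 = -10702 - 174 = -10876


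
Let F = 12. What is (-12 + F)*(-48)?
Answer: 0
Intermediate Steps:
(-12 + F)*(-48) = (-12 + 12)*(-48) = 0*(-48) = 0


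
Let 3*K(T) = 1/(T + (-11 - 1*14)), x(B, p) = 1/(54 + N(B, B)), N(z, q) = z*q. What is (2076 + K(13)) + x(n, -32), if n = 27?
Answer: 6501949/3132 ≈ 2076.0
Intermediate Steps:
N(z, q) = q*z
x(B, p) = 1/(54 + B²) (x(B, p) = 1/(54 + B*B) = 1/(54 + B²))
K(T) = 1/(3*(-25 + T)) (K(T) = 1/(3*(T + (-11 - 1*14))) = 1/(3*(T + (-11 - 14))) = 1/(3*(T - 25)) = 1/(3*(-25 + T)))
(2076 + K(13)) + x(n, -32) = (2076 + 1/(3*(-25 + 13))) + 1/(54 + 27²) = (2076 + (⅓)/(-12)) + 1/(54 + 729) = (2076 + (⅓)*(-1/12)) + 1/783 = (2076 - 1/36) + 1/783 = 74735/36 + 1/783 = 6501949/3132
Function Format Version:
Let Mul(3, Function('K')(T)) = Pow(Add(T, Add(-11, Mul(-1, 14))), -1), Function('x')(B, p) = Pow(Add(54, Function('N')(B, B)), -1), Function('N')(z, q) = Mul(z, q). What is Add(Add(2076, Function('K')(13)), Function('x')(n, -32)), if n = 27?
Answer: Rational(6501949, 3132) ≈ 2076.0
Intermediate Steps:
Function('N')(z, q) = Mul(q, z)
Function('x')(B, p) = Pow(Add(54, Pow(B, 2)), -1) (Function('x')(B, p) = Pow(Add(54, Mul(B, B)), -1) = Pow(Add(54, Pow(B, 2)), -1))
Function('K')(T) = Mul(Rational(1, 3), Pow(Add(-25, T), -1)) (Function('K')(T) = Mul(Rational(1, 3), Pow(Add(T, Add(-11, Mul(-1, 14))), -1)) = Mul(Rational(1, 3), Pow(Add(T, Add(-11, -14)), -1)) = Mul(Rational(1, 3), Pow(Add(T, -25), -1)) = Mul(Rational(1, 3), Pow(Add(-25, T), -1)))
Add(Add(2076, Function('K')(13)), Function('x')(n, -32)) = Add(Add(2076, Mul(Rational(1, 3), Pow(Add(-25, 13), -1))), Pow(Add(54, Pow(27, 2)), -1)) = Add(Add(2076, Mul(Rational(1, 3), Pow(-12, -1))), Pow(Add(54, 729), -1)) = Add(Add(2076, Mul(Rational(1, 3), Rational(-1, 12))), Pow(783, -1)) = Add(Add(2076, Rational(-1, 36)), Rational(1, 783)) = Add(Rational(74735, 36), Rational(1, 783)) = Rational(6501949, 3132)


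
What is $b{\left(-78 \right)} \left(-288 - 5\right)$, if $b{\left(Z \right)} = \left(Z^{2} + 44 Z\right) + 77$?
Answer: $-799597$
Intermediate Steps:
$b{\left(Z \right)} = 77 + Z^{2} + 44 Z$
$b{\left(-78 \right)} \left(-288 - 5\right) = \left(77 + \left(-78\right)^{2} + 44 \left(-78\right)\right) \left(-288 - 5\right) = \left(77 + 6084 - 3432\right) \left(-293\right) = 2729 \left(-293\right) = -799597$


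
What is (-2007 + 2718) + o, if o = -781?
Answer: -70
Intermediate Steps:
(-2007 + 2718) + o = (-2007 + 2718) - 781 = 711 - 781 = -70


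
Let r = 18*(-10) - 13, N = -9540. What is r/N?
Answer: 193/9540 ≈ 0.020231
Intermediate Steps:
r = -193 (r = -180 - 13 = -193)
r/N = -193/(-9540) = -193*(-1/9540) = 193/9540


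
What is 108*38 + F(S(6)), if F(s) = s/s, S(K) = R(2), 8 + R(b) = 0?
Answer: 4105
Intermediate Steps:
R(b) = -8 (R(b) = -8 + 0 = -8)
S(K) = -8
F(s) = 1
108*38 + F(S(6)) = 108*38 + 1 = 4104 + 1 = 4105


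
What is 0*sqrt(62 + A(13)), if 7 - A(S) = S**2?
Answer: 0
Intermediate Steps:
A(S) = 7 - S**2
0*sqrt(62 + A(13)) = 0*sqrt(62 + (7 - 1*13**2)) = 0*sqrt(62 + (7 - 1*169)) = 0*sqrt(62 + (7 - 169)) = 0*sqrt(62 - 162) = 0*sqrt(-100) = 0*(10*I) = 0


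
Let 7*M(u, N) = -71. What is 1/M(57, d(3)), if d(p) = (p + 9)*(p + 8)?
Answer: -7/71 ≈ -0.098592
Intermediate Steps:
d(p) = (8 + p)*(9 + p) (d(p) = (9 + p)*(8 + p) = (8 + p)*(9 + p))
M(u, N) = -71/7 (M(u, N) = (1/7)*(-71) = -71/7)
1/M(57, d(3)) = 1/(-71/7) = -7/71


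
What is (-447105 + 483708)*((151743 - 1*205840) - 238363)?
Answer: -10704913380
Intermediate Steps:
(-447105 + 483708)*((151743 - 1*205840) - 238363) = 36603*((151743 - 205840) - 238363) = 36603*(-54097 - 238363) = 36603*(-292460) = -10704913380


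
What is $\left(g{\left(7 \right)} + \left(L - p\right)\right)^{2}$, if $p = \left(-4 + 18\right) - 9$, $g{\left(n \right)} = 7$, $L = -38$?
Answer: $1296$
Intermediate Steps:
$p = 5$ ($p = 14 - 9 = 5$)
$\left(g{\left(7 \right)} + \left(L - p\right)\right)^{2} = \left(7 - 43\right)^{2} = \left(-36\right)^{2} = 1296$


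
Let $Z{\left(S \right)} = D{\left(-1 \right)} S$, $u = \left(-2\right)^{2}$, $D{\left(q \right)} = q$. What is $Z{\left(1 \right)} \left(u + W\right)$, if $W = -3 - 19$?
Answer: $18$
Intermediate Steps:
$W = -22$
$u = 4$
$Z{\left(S \right)} = - S$
$Z{\left(1 \right)} \left(u + W\right) = \left(-1\right) 1 \left(4 - 22\right) = \left(-1\right) \left(-18\right) = 18$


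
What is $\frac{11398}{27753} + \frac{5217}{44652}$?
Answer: $\frac{217910299}{413075652} \approx 0.52753$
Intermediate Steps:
$\frac{11398}{27753} + \frac{5217}{44652} = 11398 \cdot \frac{1}{27753} + 5217 \cdot \frac{1}{44652} = \frac{11398}{27753} + \frac{1739}{14884} = \frac{217910299}{413075652}$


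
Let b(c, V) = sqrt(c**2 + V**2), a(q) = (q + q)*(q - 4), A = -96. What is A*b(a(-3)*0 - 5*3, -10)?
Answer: -480*sqrt(13) ≈ -1730.7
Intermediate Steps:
a(q) = 2*q*(-4 + q) (a(q) = (2*q)*(-4 + q) = 2*q*(-4 + q))
b(c, V) = sqrt(V**2 + c**2)
A*b(a(-3)*0 - 5*3, -10) = -96*sqrt((-10)**2 + ((2*(-3)*(-4 - 3))*0 - 5*3)**2) = -96*sqrt(100 + ((2*(-3)*(-7))*0 - 15)**2) = -96*sqrt(100 + (42*0 - 15)**2) = -96*sqrt(100 + (0 - 15)**2) = -96*sqrt(100 + (-15)**2) = -96*sqrt(100 + 225) = -480*sqrt(13)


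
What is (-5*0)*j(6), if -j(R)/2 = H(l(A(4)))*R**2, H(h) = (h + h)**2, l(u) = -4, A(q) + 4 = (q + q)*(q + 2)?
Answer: 0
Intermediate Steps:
A(q) = -4 + 2*q*(2 + q) (A(q) = -4 + (q + q)*(q + 2) = -4 + (2*q)*(2 + q) = -4 + 2*q*(2 + q))
H(h) = 4*h**2 (H(h) = (2*h)**2 = 4*h**2)
j(R) = -128*R**2 (j(R) = -2*4*(-4)**2*R**2 = -2*4*16*R**2 = -128*R**2)
(-5*0)*j(6) = (-5*0)*(-128*6**2) = 0*(-128*36) = 0*(-4608) = 0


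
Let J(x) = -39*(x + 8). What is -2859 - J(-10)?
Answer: -2937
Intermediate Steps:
J(x) = -312 - 39*x (J(x) = -39*(8 + x) = -312 - 39*x)
-2859 - J(-10) = -2859 - (-312 - 39*(-10)) = -2859 - (-312 + 390) = -2859 - 1*78 = -2859 - 78 = -2937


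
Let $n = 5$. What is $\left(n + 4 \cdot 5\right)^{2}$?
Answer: $625$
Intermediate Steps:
$\left(n + 4 \cdot 5\right)^{2} = \left(5 + 4 \cdot 5\right)^{2} = \left(5 + 20\right)^{2} = 25^{2} = 625$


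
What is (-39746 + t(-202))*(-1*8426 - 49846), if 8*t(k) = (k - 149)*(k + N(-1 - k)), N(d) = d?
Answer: 2313522228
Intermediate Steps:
t(k) = 149/8 - k/8 (t(k) = ((k - 149)*(k + (-1 - k)))/8 = ((-149 + k)*(-1))/8 = (149 - k)/8 = 149/8 - k/8)
(-39746 + t(-202))*(-1*8426 - 49846) = (-39746 + (149/8 - 1/8*(-202)))*(-1*8426 - 49846) = (-39746 + (149/8 + 101/4))*(-8426 - 49846) = (-39746 + 351/8)*(-58272) = -317617/8*(-58272) = 2313522228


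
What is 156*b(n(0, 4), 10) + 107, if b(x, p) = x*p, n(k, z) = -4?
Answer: -6133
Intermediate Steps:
b(x, p) = p*x
156*b(n(0, 4), 10) + 107 = 156*(10*(-4)) + 107 = 156*(-40) + 107 = -6240 + 107 = -6133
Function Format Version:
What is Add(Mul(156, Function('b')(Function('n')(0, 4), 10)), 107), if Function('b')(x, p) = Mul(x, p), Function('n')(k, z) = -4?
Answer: -6133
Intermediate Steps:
Function('b')(x, p) = Mul(p, x)
Add(Mul(156, Function('b')(Function('n')(0, 4), 10)), 107) = Add(Mul(156, Mul(10, -4)), 107) = Add(Mul(156, -40), 107) = Add(-6240, 107) = -6133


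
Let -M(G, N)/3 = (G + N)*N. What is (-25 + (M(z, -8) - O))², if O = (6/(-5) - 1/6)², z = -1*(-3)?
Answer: 17471816761/810000 ≈ 21570.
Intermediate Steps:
z = 3
M(G, N) = -3*N*(G + N) (M(G, N) = -3*(G + N)*N = -3*N*(G + N))
O = 1681/900 (O = (6*(-⅕) - 1*⅙)² = (-6/5 - ⅙)² = (-41/30)² = 1681/900 ≈ 1.8678)
(-25 + (M(z, -8) - O))² = (-25 + (-3*(-8)*(3 - 8) - 1*1681/900))² = (-25 + (-3*(-8)*(-5) - 1681/900))² = (-25 + (-120 - 1681/900))² = (-25 - 109681/900)² = (-132181/900)² = 17471816761/810000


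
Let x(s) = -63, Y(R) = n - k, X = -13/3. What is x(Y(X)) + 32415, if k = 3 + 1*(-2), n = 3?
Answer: 32352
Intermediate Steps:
X = -13/3 (X = -13*1/3 = -13/3 ≈ -4.3333)
k = 1 (k = 3 - 2 = 1)
Y(R) = 2 (Y(R) = 3 - 1*1 = 3 - 1 = 2)
x(Y(X)) + 32415 = -63 + 32415 = 32352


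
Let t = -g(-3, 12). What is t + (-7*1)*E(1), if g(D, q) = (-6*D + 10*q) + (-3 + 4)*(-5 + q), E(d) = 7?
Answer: -194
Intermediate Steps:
g(D, q) = -5 - 6*D + 11*q (g(D, q) = (-6*D + 10*q) + 1*(-5 + q) = (-6*D + 10*q) + (-5 + q) = -5 - 6*D + 11*q)
t = -145 (t = -(-5 - 6*(-3) + 11*12) = -(-5 + 18 + 132) = -1*145 = -145)
t + (-7*1)*E(1) = -145 - 7*1*7 = -145 - 7*7 = -145 - 49 = -194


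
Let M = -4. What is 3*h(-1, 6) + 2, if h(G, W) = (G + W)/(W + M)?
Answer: 19/2 ≈ 9.5000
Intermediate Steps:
h(G, W) = (G + W)/(-4 + W) (h(G, W) = (G + W)/(W - 4) = (G + W)/(-4 + W))
3*h(-1, 6) + 2 = 3*((-1 + 6)/(-4 + 6)) + 2 = 3*(5/2) + 2 = 15/2 + 2 = 19/2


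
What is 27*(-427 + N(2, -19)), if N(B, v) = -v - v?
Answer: -10503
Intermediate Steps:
N(B, v) = -2*v
27*(-427 + N(2, -19)) = 27*(-427 - 2*(-19)) = 27*(-427 + 38) = 27*(-389) = -10503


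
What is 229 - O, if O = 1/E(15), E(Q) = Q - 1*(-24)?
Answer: 8930/39 ≈ 228.97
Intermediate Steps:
E(Q) = 24 + Q (E(Q) = Q + 24 = 24 + Q)
O = 1/39 (O = 1/(24 + 15) = 1/39 ≈ 0.025641)
229 - O = 229 - 1*1/39 = 229 - 1/39 = 8930/39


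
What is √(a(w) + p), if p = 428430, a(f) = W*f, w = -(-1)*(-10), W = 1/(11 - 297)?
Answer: √8760965785/143 ≈ 654.55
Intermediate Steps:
W = -1/286 (W = 1/(-286) = -1/286 ≈ -0.0034965)
w = -10 (w = -1*10 = -10)
a(f) = -f/286
√(a(w) + p) = √(-1/286*(-10) + 428430) = √(5/143 + 428430) = √(61265495/143) = √8760965785/143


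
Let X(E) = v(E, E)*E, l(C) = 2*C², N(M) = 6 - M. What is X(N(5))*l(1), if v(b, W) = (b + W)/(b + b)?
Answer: 2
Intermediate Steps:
v(b, W) = (W + b)/(2*b) (v(b, W) = (W + b)/((2*b)) = (W + b)*(1/(2*b)) = (W + b)/(2*b))
X(E) = E (X(E) = ((E + E)/(2*E))*E = ((2*E)/(2*E))*E = 1*E = E)
X(N(5))*l(1) = (6 - 1*5)*(2*1²) = (6 - 5)*(2*1) = 1*2 = 2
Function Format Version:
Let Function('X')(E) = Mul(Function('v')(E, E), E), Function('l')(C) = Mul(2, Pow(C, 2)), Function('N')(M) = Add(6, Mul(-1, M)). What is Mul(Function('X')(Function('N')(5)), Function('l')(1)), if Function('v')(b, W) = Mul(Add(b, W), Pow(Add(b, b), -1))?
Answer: 2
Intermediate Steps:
Function('v')(b, W) = Mul(Rational(1, 2), Pow(b, -1), Add(W, b)) (Function('v')(b, W) = Mul(Add(W, b), Pow(Mul(2, b), -1)) = Mul(Add(W, b), Mul(Rational(1, 2), Pow(b, -1))) = Mul(Rational(1, 2), Pow(b, -1), Add(W, b)))
Function('X')(E) = E (Function('X')(E) = Mul(Mul(Rational(1, 2), Pow(E, -1), Add(E, E)), E) = Mul(Mul(Rational(1, 2), Pow(E, -1), Mul(2, E)), E) = Mul(1, E) = E)
Mul(Function('X')(Function('N')(5)), Function('l')(1)) = Mul(Add(6, Mul(-1, 5)), Mul(2, Pow(1, 2))) = Mul(Add(6, -5), Mul(2, 1)) = Mul(1, 2) = 2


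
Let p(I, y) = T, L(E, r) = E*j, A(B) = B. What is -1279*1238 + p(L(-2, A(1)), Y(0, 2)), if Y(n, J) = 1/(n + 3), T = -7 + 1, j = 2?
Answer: -1583408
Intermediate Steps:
T = -6
L(E, r) = 2*E (L(E, r) = E*2 = 2*E)
Y(n, J) = 1/(3 + n)
p(I, y) = -6
-1279*1238 + p(L(-2, A(1)), Y(0, 2)) = -1279*1238 - 6 = -1583402 - 6 = -1583408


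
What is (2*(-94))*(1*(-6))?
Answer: 1128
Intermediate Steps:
(2*(-94))*(1*(-6)) = -188*(-6) = 1128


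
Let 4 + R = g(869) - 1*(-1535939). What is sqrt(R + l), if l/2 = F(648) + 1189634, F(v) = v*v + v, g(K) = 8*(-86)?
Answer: sqrt(4755619) ≈ 2180.7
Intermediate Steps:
g(K) = -688
F(v) = v + v**2 (F(v) = v**2 + v = v + v**2)
l = 3220372 (l = 2*(648*(1 + 648) + 1189634) = 2*(648*649 + 1189634) = 2*(420552 + 1189634) = 2*1610186 = 3220372)
R = 1535247 (R = -4 + (-688 - 1*(-1535939)) = -4 + (-688 + 1535939) = -4 + 1535251 = 1535247)
sqrt(R + l) = sqrt(1535247 + 3220372) = sqrt(4755619)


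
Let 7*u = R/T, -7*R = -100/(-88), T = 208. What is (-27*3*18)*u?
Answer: 18225/112112 ≈ 0.16256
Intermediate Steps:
R = -25/154 (R = -(-100)/(7*(-88)) = -(-100)*(-1)/(7*88) = -1/7*25/22 = -25/154 ≈ -0.16234)
u = -25/224224 (u = (-25/154/208)/7 = (-25/154*1/208)/7 = (1/7)*(-25/32032) = -25/224224 ≈ -0.00011150)
(-27*3*18)*u = (-27*3*18)*(-25/224224) = -81*18*(-25/224224) = -1458*(-25/224224) = 18225/112112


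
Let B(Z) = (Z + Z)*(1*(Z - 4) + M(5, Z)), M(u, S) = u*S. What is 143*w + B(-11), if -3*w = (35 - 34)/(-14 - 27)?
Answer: 189563/123 ≈ 1541.2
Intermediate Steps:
M(u, S) = S*u
w = 1/123 (w = -(35 - 34)/(3*(-14 - 27)) = -1/(3*(-41)) = -(-1)/(3*41) = -⅓*(-1/41) = 1/123 ≈ 0.0081301)
B(Z) = 2*Z*(-4 + 6*Z) (B(Z) = (Z + Z)*(1*(Z - 4) + Z*5) = (2*Z)*(1*(-4 + Z) + 5*Z) = (2*Z)*((-4 + Z) + 5*Z) = (2*Z)*(-4 + 6*Z) = 2*Z*(-4 + 6*Z))
143*w + B(-11) = 143*(1/123) + 4*(-11)*(-2 + 3*(-11)) = 143/123 + 4*(-11)*(-2 - 33) = 143/123 + 4*(-11)*(-35) = 143/123 + 1540 = 189563/123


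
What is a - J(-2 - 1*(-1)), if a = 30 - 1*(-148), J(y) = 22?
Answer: 156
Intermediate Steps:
a = 178 (a = 30 + 148 = 178)
a - J(-2 - 1*(-1)) = 178 - 1*22 = 178 - 22 = 156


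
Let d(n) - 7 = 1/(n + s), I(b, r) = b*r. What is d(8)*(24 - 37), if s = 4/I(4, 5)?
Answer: -3796/41 ≈ -92.585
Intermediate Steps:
s = ⅕ (s = 4/((4*5)) = 4/20 = 4*(1/20) = ⅕ ≈ 0.20000)
d(n) = 7 + 1/(⅕ + n) (d(n) = 7 + 1/(n + ⅕) = 7 + 1/(⅕ + n))
d(8)*(24 - 37) = ((12 + 35*8)/(1 + 5*8))*(24 - 37) = ((12 + 280)/(1 + 40))*(-13) = (292/41)*(-13) = -3796/41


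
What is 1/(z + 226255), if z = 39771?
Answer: 1/266026 ≈ 3.7590e-6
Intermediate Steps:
1/(z + 226255) = 1/(39771 + 226255) = 1/266026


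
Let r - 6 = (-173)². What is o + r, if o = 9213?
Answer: 39148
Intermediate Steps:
r = 29935 (r = 6 + (-173)² = 6 + 29929 = 29935)
o + r = 9213 + 29935 = 39148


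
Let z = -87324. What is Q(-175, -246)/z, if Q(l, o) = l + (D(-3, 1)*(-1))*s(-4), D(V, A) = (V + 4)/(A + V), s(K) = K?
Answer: 59/29108 ≈ 0.0020269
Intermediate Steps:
D(V, A) = (4 + V)/(A + V)
Q(l, o) = -2 + l (Q(l, o) = l + (((4 - 3)/(1 - 3))*(-1))*(-4) = l + ((1/(-2))*(-1))*(-4) = l + (-½*1*(-1))*(-4) = l - ½*(-1)*(-4) = l + (½)*(-4) = l - 2 = -2 + l)
Q(-175, -246)/z = (-2 - 175)/(-87324) = -177*(-1/87324) = 59/29108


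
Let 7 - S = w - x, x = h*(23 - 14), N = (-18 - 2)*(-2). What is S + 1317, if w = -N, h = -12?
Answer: 1256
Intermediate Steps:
N = 40 (N = -20*(-2) = 40)
x = -108 (x = -12*(23 - 14) = -12*9 = -108)
w = -40 (w = -1*40 = -40)
S = -61 (S = 7 - (-40 - 1*(-108)) = 7 - (-40 + 108) = 7 - 1*68 = 7 - 68 = -61)
S + 1317 = -61 + 1317 = 1256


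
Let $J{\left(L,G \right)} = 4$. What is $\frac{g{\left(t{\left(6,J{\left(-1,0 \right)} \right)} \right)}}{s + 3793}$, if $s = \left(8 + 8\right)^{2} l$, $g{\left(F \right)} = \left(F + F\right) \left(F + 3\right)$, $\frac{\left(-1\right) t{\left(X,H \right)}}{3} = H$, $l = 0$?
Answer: $\frac{216}{3793} \approx 0.056947$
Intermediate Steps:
$t{\left(X,H \right)} = - 3 H$
$g{\left(F \right)} = 2 F \left(3 + F\right)$
$s = 0$ ($s = \left(8 + 8\right)^{2} \cdot 0 = 16^{2} \cdot 0 = 256 \cdot 0 = 0$)
$\frac{g{\left(t{\left(6,J{\left(-1,0 \right)} \right)} \right)}}{s + 3793} = \frac{2 \left(\left(-3\right) 4\right) \left(3 - 12\right)}{0 + 3793} = \frac{2 \left(-12\right) \left(3 - 12\right)}{3793} = \frac{2 \left(-12\right) \left(-9\right)}{3793} = \frac{1}{3793} \cdot 216 = \frac{216}{3793}$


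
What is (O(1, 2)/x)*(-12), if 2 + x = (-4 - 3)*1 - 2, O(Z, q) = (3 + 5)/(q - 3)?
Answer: -96/11 ≈ -8.7273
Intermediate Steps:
O(Z, q) = 8/(-3 + q)
x = -11 (x = -2 + ((-4 - 3)*1 - 2) = -2 + (-7*1 - 2) = -2 + (-7 - 2) = -2 - 9 = -11)
(O(1, 2)/x)*(-12) = ((8/(-3 + 2))/(-11))*(-12) = ((8/(-1))*(-1/11))*(-12) = ((8*(-1))*(-1/11))*(-12) = -8*(-1/11)*(-12) = (8/11)*(-12) = -96/11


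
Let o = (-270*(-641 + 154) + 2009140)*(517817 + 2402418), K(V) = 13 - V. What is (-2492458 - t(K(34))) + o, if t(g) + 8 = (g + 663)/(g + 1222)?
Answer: 7507619326874958/1201 ≈ 6.2511e+12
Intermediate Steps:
t(g) = -8 + (663 + g)/(1222 + g) (t(g) = -8 + (g + 663)/(g + 1222) = -8 + (663 + g)/(1222 + g))
o = 6251142648050 (o = (-270*(-487) + 2009140)*2920235 = (131490 + 2009140)*2920235 = 2140630*2920235 = 6251142648050)
(-2492458 - t(K(34))) + o = (-2492458 - (-9113 - 7*(13 - 1*34))/(1222 + (13 - 1*34))) + 6251142648050 = (-2492458 - (-9113 - 7*(13 - 34))/(1222 + (13 - 34))) + 6251142648050 = (-2492458 - (-9113 - 7*(-21))/(1222 - 21)) + 6251142648050 = (-2492458 - (-9113 + 147)/1201) + 6251142648050 = (-2492458 - (-8966)/1201) + 6251142648050 = (-2492458 - 1*(-8966/1201)) + 6251142648050 = (-2492458 + 8966/1201) + 6251142648050 = -2993433092/1201 + 6251142648050 = 7507619326874958/1201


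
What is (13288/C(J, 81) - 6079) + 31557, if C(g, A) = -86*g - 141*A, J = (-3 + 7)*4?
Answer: 326028678/12797 ≈ 25477.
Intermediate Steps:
J = 16 (J = 4*4 = 16)
C(g, A) = -141*A - 86*g
(13288/C(J, 81) - 6079) + 31557 = (13288/(-141*81 - 86*16) - 6079) + 31557 = (13288/(-11421 - 1376) - 6079) + 31557 = (13288/(-12797) - 6079) + 31557 = (13288*(-1/12797) - 6079) + 31557 = (-13288/12797 - 6079) + 31557 = -77806251/12797 + 31557 = 326028678/12797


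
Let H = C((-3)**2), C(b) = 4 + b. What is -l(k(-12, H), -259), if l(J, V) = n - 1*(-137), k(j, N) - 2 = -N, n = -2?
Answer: -135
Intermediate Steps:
H = 13 (H = 4 + (-3)**2 = 4 + 9 = 13)
k(j, N) = 2 - N
l(J, V) = 135 (l(J, V) = -2 - 1*(-137) = -2 + 137 = 135)
-l(k(-12, H), -259) = -1*135 = -135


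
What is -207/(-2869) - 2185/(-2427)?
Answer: 6771154/6963063 ≈ 0.97244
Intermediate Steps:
-207/(-2869) - 2185/(-2427) = -207*(-1/2869) - 2185*(-1/2427) = 207/2869 + 2185/2427 = 6771154/6963063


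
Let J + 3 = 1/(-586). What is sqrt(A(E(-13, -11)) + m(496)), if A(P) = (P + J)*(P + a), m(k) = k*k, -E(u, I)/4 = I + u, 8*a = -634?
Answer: sqrt(340063302558)/1172 ≈ 497.57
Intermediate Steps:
J = -1759/586 (J = -3 + 1/(-586) = -3 - 1/586 = -1759/586 ≈ -3.0017)
a = -317/4 (a = (1/8)*(-634) = -317/4 ≈ -79.250)
E(u, I) = -4*I - 4*u (E(u, I) = -4*(I + u) = -4*I - 4*u)
m(k) = k**2
A(P) = (-1759/586 + P)*(-317/4 + P) (A(P) = (P - 1759/586)*(P - 317/4) = (-1759/586 + P)*(-317/4 + P))
sqrt(A(E(-13, -11)) + m(496)) = sqrt((557603/2344 + (-4*(-11) - 4*(-13))**2 - 96399*(-4*(-11) - 4*(-13))/1172) + 496**2) = sqrt((557603/2344 + (44 + 52)**2 - 96399*(44 + 52)/1172) + 246016) = sqrt((557603/2344 + 96**2 - 96399/1172*96) + 246016) = sqrt((557603/2344 + 9216 - 2313576/293) + 246016) = sqrt(3651299/2344 + 246016) = sqrt(580312803/2344) = sqrt(340063302558)/1172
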